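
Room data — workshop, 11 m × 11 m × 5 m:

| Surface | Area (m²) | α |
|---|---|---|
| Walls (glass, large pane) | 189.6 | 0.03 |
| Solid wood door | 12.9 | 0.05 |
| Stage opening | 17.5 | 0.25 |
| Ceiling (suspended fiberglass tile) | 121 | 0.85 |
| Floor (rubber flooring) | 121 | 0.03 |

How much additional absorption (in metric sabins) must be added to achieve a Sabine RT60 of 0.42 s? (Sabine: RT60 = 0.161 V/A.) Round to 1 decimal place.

114.7 sabins

Equivalent absorption area: A₁ = 189.6×0.03 + 12.9×0.05 + 17.5×0.25 + 121×0.85 + 121×0.03 = 117.188 m².
For T = 0.42 s, need A₂ = 0.161·V/T = 0.161·605/0.42 = 231.917 sabins.
Additional absorption ΔA = 231.917 − 117.188 = 114.7 sabins.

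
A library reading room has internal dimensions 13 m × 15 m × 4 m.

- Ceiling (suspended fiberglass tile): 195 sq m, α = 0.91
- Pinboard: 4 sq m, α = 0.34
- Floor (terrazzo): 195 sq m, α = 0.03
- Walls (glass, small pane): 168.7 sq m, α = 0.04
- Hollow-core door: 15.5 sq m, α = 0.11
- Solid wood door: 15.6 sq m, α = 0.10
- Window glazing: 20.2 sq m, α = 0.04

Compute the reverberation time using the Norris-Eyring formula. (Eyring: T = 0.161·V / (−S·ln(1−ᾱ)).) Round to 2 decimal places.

S = Σ Sᵢ = 614.0 sq m.
Σ(Sᵢαᵢ) = 195·0.91 + 4·0.34 + 195·0.03 + 168.7·0.04 + 15.5·0.11 + 15.6·0.10 + 20.2·0.04 = 195.481.
Mean coefficient ᾱ = A/S = 0.3184.
−S·ln(1−ᾱ) = −614.0 × ln(1 − 0.3184) = 235.354.
V = 13 × 15 × 4 = 780 m³.
RT60 = 0.161 × 780 / 235.354 = 0.53 s.

0.53 sec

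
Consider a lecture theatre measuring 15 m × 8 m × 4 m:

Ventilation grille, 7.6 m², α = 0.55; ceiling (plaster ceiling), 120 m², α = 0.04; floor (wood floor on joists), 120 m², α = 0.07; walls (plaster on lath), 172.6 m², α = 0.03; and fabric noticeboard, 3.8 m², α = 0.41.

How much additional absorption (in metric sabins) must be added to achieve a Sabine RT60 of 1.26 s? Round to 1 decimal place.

A₁ = Σ Sᵢαᵢ = 7.6·0.55 + 120·0.04 + 120·0.07 + 172.6·0.03 + 3.8·0.41 = 24.116 sabins.
For T = 1.26 s, need A₂ = 0.161·V/T = 0.161·480/1.26 = 61.333 sabins.
Shortfall: 61.333 − 24.116 = 37.2 sabins.

37.2 sabins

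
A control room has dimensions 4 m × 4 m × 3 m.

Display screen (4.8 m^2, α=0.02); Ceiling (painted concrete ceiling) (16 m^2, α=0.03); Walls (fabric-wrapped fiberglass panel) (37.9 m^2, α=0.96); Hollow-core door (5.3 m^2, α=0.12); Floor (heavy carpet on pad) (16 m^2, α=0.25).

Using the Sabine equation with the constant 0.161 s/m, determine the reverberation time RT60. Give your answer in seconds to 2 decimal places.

Total absorption A = 4.8*0.02 + 16*0.03 + 37.9*0.96 + 5.3*0.12 + 16*0.25
  = 0.096 + 0.480 + 36.384 + 0.636 + 4.000 = 41.596 m^2 sabins.
Room volume: 48 m³.
Sabine: RT60 = 0.161 × 48 / 41.596 = 0.19 s.

0.19 s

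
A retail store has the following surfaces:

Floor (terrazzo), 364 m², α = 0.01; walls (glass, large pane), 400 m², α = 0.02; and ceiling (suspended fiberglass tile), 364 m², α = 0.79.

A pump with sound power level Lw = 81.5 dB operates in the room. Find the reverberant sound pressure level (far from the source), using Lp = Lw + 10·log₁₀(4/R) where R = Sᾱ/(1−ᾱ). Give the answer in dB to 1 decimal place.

61.4 dB

A = 299.200 sabins; S = 1128.0 m².
ᾱ = 0.2652, so room constant R = A/(1−ᾱ) = 407.186 m².
Lp = Lw + 10 log₁₀(4/R) = 81.5 -20.08 = 61.4 dB.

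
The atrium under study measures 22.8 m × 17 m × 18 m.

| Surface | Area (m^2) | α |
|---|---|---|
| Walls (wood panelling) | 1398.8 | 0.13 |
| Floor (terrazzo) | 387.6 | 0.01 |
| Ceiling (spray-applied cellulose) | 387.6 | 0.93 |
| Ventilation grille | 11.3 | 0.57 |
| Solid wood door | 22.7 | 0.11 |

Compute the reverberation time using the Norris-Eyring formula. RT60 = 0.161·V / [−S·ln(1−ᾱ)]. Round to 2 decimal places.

Total surface area S = 1398.8 + 387.6 + 387.6 + 11.3 + 22.7 = 2208.0 m^2.
Absorption A = 1398.8·0.13 + 387.6·0.01 + 387.6·0.93 + 11.3·0.57 + 22.7·0.11 = 555.126 sabins.
Mean coefficient ᾱ = A/S = 0.2514.
−S·ln(1−ᾱ) = −2208.0 × ln(1 − 0.2514) = 639.327.
V = 22.8 × 17 × 18 = 6976.8 m³.
T = 0.161·V/[−S·ln(1−ᾱ)] = 0.161·6976.8/639.327 = 1.76 s.

1.76 s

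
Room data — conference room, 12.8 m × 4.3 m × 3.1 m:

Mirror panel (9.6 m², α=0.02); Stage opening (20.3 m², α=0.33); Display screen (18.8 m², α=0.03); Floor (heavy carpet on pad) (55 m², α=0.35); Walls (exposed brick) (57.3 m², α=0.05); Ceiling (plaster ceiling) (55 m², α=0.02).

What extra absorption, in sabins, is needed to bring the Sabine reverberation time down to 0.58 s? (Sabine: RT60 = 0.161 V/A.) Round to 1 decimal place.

16.7 sabins

Summing Sᵢαᵢ: 0.192 + 6.699 + 0.564 + 19.250 + 2.865 + 1.100 → A₁ = 30.670 sabins.
For T = 0.58 s, need A₂ = 0.161·V/T = 0.161·170.624/0.58 = 47.363 sabins.
Shortfall: 47.363 − 30.670 = 16.7 sabins.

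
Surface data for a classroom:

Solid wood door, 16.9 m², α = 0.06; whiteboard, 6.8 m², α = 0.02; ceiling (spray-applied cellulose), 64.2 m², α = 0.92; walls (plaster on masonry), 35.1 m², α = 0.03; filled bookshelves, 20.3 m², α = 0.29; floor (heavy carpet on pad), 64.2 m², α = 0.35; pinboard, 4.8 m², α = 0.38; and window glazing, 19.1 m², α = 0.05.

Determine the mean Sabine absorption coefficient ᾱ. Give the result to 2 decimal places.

Total surface area S = 231.4 m².
Σ(Sᵢαᵢ) = 16.9·0.06 + 6.8·0.02 + 64.2·0.92 + 35.1·0.03 + 20.3·0.29 + 64.2·0.35 + 4.8·0.38 + 19.1·0.05 = 92.403.
ᾱ = A/S = 0.40.

0.40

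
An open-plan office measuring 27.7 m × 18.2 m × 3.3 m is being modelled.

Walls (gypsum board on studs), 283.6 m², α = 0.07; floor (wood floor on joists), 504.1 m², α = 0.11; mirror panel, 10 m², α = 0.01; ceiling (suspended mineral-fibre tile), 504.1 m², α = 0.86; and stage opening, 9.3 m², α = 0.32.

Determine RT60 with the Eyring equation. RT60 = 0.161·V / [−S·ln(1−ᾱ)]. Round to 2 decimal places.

S = Σ Sᵢ = 1311.1 m².
Absorption A = 283.6·0.07 + 504.1·0.11 + 10·0.01 + 504.1·0.86 + 9.3·0.32 = 511.905 sabins.
ᾱ = 511.905 / 1311.1 = 0.3904.
Eyring denominator: −S ln(1−ᾱ) = 648.932.
V = 27.7 × 18.2 × 3.3 = 1663.662 m³.
RT60 = 0.161 × 1663.662 / 648.932 = 0.41 s.

0.41 sec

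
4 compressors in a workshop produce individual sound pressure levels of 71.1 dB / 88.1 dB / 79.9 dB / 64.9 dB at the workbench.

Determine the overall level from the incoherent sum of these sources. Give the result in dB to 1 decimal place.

88.8 dB

Σ 10^(Lᵢ/10) = 7.594e+08.
Combined level = 10 log₁₀(7.594e+08) = 88.8 dB.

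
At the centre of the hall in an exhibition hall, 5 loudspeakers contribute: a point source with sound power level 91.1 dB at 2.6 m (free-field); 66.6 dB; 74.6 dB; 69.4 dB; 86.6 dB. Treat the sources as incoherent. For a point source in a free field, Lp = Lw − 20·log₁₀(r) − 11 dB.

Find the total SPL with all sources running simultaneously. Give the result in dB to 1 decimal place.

87.1 dB

Source at 2.6 m: Lp = 91.1 − 20·log₁₀(2.6) − 11 = 71.8 dB.
Σ 10^(Lᵢ/10) = 5.143e+08.
Back to dB: 10·log₁₀ Σ = 87.1 dB.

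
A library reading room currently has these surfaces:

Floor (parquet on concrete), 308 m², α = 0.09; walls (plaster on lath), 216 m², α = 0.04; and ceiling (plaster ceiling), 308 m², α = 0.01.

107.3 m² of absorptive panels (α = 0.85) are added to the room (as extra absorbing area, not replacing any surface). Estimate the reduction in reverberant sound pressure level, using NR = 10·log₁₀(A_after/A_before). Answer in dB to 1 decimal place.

5.2 dB

Summing Sᵢαᵢ: 27.720 + 8.640 + 3.080 → A_before = 39.440 sabins.
Treatment contributes 107.3·0.85 = 91.205 sabins.
A_after = 39.440 + 91.205 = 130.645 sabins.
NR = 10·log₁₀(130.645/39.440) = 5.2 dB.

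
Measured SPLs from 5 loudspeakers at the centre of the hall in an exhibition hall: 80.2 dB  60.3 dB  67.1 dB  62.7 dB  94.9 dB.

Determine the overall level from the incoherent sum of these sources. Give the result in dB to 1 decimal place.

95.1 dB

Σ 10^(Lᵢ/10) = 3.203e+09.
Back to dB: 10·log₁₀ Σ = 95.1 dB.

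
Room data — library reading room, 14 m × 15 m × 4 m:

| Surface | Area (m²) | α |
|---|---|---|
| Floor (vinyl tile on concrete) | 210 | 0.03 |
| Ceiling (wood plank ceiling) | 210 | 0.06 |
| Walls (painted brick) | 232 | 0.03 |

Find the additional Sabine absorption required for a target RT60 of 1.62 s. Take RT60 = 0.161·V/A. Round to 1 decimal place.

Summing Sᵢαᵢ: 6.300 + 12.600 + 6.960 → A₁ = 25.860 sabins.
For T = 1.62 s, need A₂ = 0.161·V/T = 0.161·840/1.62 = 83.481 sabins.
Additional absorption ΔA = 83.481 − 25.860 = 57.6 sabins.

57.6 sabins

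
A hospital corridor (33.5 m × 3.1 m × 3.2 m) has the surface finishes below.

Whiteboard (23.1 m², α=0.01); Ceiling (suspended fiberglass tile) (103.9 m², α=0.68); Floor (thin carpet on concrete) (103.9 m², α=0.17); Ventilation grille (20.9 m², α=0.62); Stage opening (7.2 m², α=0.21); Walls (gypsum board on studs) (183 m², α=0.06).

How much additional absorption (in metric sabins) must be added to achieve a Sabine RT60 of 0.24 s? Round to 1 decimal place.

108.9 sabins

Equivalent absorption area: A₁ = 23.1×0.01 + 103.9×0.68 + 103.9×0.17 + 20.9×0.62 + 7.2×0.21 + 183×0.06 = 113.996 m².
Target A₂ = 0.161·332.32/0.24 = 222.931 sabins (V = 332.32 m³).
Additional absorption ΔA = 222.931 − 113.996 = 108.9 sabins.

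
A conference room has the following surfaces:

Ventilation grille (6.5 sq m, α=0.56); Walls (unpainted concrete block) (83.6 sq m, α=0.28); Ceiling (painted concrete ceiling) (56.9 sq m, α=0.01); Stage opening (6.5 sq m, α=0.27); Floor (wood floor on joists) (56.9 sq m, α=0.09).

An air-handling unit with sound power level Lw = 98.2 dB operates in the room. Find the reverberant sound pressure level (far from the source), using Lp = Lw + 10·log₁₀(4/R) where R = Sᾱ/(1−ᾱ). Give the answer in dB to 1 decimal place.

A = 34.493 sabins; S = 210.4 sq m.
ᾱ = 34.493/210.4 = 0.1639; R = Sᾱ/(1−ᾱ) = 34.493/(1−0.1639) = 41.255 sq m.
Lp = 98.2 + 10·log₁₀(4/41.255) = 98.2 + (-10.13) = 88.1 dB.

88.1 dB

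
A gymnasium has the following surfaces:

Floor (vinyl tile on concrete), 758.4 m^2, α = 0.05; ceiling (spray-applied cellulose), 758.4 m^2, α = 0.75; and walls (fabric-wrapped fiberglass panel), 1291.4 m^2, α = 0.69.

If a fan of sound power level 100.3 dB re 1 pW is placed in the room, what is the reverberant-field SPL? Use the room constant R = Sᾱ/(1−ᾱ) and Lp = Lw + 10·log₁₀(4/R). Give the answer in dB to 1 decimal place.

Σ(Sᵢαᵢ) = 758.4·0.05 + 758.4·0.75 + 1291.4·0.69 = 1497.786; total area S = 2808.2 m^2.
ᾱ = 1497.786/2808.2 = 0.5334; R = Sᾱ/(1−ᾱ) = 1497.786/(1−0.5334) = 3210.000 m^2.
Lp = 100.3 + 10·log₁₀(4/3210.000) = 100.3 + (-29.04) = 71.3 dB.

71.3 dB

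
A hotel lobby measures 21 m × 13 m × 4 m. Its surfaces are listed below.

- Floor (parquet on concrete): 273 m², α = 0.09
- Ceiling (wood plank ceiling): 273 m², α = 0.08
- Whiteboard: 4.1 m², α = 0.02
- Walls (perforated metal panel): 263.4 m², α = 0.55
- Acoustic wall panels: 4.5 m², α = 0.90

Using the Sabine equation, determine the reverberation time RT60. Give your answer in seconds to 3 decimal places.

Equivalent absorption area: A = 273·0.09 + 273·0.08 + 4.1·0.02 + 263.4·0.55 + 4.5·0.90 = 195.412 m².
Volume V = 21 × 13 × 4 = 1092 m³.
Sabine: RT60 = 0.161 × 1092 / 195.412 = 0.900 s.

0.900 sec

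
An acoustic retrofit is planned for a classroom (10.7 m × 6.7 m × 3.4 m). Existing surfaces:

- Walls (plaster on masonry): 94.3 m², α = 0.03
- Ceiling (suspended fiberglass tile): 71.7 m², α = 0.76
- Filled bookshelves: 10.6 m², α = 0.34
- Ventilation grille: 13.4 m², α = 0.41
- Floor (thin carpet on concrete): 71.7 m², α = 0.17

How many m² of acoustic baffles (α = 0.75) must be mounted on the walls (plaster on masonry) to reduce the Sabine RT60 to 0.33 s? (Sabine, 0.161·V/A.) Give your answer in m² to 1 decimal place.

Equivalent absorption area: A₁ = 94.3×0.03 + 71.7×0.76 + 10.6×0.34 + 13.4×0.41 + 71.7×0.17 = 78.608 m².
Required A₂ = 0.161·243.746/0.33 = 118.919 sabins.
Absorption to add: 118.919 − 78.608 = 40.311 sabins.
Net gain per m²: Δα = 0.75 − 0.03 = 0.72.
Panel area = 40.311 / 0.72 = 56.0 m².

56.0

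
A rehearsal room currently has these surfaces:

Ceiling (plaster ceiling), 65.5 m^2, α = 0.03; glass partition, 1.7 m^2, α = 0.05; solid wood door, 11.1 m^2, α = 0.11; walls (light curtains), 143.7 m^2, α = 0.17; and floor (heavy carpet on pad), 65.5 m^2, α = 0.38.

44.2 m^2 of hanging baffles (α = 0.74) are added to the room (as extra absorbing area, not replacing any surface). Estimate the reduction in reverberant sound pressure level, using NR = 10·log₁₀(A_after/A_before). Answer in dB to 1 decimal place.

Equivalent absorption area: A_before = 65.5·0.03 + 1.7·0.05 + 11.1·0.11 + 143.7·0.17 + 65.5·0.38 = 52.590 m^2.
Added absorption = 44.2 × 0.74 = 32.708 sabins.
A_after = 52.590 + 32.708 = 85.298 sabins.
NR = 10·log₁₀(85.298/52.590) = 2.1 dB.

2.1 dB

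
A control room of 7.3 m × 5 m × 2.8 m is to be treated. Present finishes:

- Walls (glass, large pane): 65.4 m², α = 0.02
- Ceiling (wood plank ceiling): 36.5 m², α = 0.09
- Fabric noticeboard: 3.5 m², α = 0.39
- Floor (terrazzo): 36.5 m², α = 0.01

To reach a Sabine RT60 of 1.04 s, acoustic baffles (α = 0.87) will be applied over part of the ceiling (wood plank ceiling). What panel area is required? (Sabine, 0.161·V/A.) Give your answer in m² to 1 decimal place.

12.2

A₁ = Σ Sᵢαᵢ = 65.4*0.02 + 36.5*0.09 + 3.5*0.39 + 36.5*0.01 = 6.323 sabins.
V = 102.2 m³. Target absorption A₂ = 0.161 × 102.2 / 1.04 = 15.821 sabins.
ΔA needed = 15.821 − 6.323 = 9.498 sabins.
Net gain per m²: Δα = 0.87 − 0.09 = 0.78.
Panel area = 9.498 / 0.78 = 12.2 m².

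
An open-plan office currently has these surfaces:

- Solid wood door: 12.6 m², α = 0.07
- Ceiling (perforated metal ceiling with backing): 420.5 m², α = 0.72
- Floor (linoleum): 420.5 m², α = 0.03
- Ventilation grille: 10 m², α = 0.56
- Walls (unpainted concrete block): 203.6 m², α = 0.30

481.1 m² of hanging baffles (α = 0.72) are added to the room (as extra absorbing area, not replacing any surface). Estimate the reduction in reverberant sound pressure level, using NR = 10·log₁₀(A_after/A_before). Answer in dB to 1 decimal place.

A_before = Σ Sᵢαᵢ = 12.6*0.07 + 420.5*0.72 + 420.5*0.03 + 10*0.56 + 203.6*0.30 = 382.937 sabins.
Treatment contributes 481.1·0.72 = 346.392 sabins.
New total A_after = 729.329 sabins.
Reduction = 10 log₁₀(A_after/A_before) = 10 log₁₀(1.9046) = 2.8 dB.

2.8 dB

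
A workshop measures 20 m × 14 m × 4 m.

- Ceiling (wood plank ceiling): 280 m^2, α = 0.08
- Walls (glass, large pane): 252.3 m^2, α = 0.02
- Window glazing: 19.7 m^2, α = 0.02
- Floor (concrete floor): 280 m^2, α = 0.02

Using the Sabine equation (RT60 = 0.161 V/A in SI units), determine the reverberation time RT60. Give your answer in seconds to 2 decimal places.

5.39 seconds

Total absorption A = 280×0.08 + 252.3×0.02 + 19.7×0.02 + 280×0.02
  = 22.400 + 5.046 + 0.394 + 5.600 = 33.440 m^2 sabins.
V = 20·14·4 = 1120 m³.
T = 0.161 V/A = 0.161·1120/33.440 = 5.39 s.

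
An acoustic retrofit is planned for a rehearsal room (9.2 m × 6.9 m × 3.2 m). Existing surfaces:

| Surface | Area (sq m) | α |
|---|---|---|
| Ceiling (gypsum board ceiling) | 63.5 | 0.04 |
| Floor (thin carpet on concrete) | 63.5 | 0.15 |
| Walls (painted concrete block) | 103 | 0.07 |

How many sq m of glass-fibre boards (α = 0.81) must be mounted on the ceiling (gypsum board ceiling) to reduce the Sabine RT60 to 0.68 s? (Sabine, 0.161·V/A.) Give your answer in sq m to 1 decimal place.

Summing Sᵢαᵢ: 2.540 + 9.525 + 7.210 → A₁ = 19.275 sabins.
V = 203.136 m³. Target absorption A₂ = 0.161 × 203.136 / 0.68 = 48.095 sabins.
ΔA needed = 48.095 − 19.275 = 28.820 sabins.
Net gain per sq m: Δα = 0.81 − 0.04 = 0.77.
Area = ΔA/Δα = 28.820/0.77 = 37.4 sq m.

37.4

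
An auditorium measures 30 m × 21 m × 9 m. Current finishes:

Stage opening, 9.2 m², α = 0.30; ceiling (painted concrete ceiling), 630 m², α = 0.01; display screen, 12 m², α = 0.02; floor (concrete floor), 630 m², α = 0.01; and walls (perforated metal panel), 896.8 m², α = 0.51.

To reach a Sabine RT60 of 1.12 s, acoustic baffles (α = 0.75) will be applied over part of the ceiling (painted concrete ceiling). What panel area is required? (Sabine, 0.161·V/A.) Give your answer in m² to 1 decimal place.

Total absorption A₁ = 9.2·0.30 + 630·0.01 + 12·0.02 + 630·0.01 + 896.8·0.51
  = 2.760 + 6.300 + 0.240 + 6.300 + 457.368 = 472.968 m² sabins.
V = 5670 m³. Target absorption A₂ = 0.161 × 5670 / 1.12 = 815.062 sabins.
ΔA needed = 815.062 − 472.968 = 342.094 sabins.
Net gain per m²: Δα = 0.75 − 0.01 = 0.74.
Area = ΔA/Δα = 342.094/0.74 = 462.3 m².

462.3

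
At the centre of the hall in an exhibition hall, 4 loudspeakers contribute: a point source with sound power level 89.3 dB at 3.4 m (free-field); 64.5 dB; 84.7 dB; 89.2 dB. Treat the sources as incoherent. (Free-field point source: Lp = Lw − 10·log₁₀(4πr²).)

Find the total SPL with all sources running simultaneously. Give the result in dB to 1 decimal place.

Source at 3.4 m: Lp = 89.3 − 10·log₁₀(4π·3.4²) = 89.3 − 10·log₁₀(145.267) = 67.7 dB.
Sum in the linear (power) domain: Σ 10^(Lᵢ/10) = 10^(67.7/10) + 10^(64.5/10) + 10^(84.7/10) + 10^(89.2/10) = 1.136e+09.
Combined level = 10 log₁₀(1.136e+09) = 90.6 dB.

90.6 dB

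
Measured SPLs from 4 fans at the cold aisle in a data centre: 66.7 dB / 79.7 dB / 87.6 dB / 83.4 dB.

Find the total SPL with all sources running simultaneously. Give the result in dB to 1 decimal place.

89.5 dB

Converting to relative power and adding: 10^(66.7/10) + 10^(79.7/10) + 10^(87.6/10) + 10^(83.4/10) = 8.922e+08.
Back to dB: 10·log₁₀ Σ = 89.5 dB.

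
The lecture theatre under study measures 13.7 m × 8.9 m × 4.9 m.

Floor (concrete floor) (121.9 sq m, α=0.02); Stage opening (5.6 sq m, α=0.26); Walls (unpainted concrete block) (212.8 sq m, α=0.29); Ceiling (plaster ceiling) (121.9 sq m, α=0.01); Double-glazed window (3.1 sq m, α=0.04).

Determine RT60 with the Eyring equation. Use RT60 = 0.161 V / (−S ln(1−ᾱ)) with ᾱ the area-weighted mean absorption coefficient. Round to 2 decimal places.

1.33 seconds

S = Σ Sᵢ = 465.3 sq m.
Σ(Sᵢαᵢ) = 121.9×0.02 + 5.6×0.26 + 212.8×0.29 + 121.9×0.01 + 3.1×0.04 = 66.949.
ᾱ = 66.949 / 465.3 = 0.1439.
Eyring denominator: −S ln(1−ᾱ) = 72.293.
V = 13.7 × 8.9 × 4.9 = 597.457 m³.
T = 0.161·V/[−S·ln(1−ᾱ)] = 0.161·597.457/72.293 = 1.33 s.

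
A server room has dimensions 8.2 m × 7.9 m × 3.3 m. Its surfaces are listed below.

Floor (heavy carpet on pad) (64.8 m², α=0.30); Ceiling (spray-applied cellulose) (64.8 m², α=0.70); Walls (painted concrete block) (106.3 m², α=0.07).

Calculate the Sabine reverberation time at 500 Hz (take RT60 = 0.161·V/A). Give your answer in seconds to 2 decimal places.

Total absorption A = 64.8*0.30 + 64.8*0.70 + 106.3*0.07
  = 19.440 + 45.360 + 7.441 = 72.241 m² sabins.
Room volume: 213.774 m³.
Sabine: RT60 = 0.161 × 213.774 / 72.241 = 0.48 s.

0.48 s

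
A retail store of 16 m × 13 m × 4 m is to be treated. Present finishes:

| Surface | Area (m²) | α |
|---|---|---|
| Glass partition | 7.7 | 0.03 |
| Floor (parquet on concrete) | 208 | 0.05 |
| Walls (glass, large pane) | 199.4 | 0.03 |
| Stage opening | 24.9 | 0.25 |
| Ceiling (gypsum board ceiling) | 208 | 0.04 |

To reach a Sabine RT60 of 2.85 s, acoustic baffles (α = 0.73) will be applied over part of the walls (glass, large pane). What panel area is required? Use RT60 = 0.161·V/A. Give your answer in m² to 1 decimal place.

Summing Sᵢαᵢ: 0.231 + 10.400 + 5.982 + 6.225 + 8.320 → A₁ = 31.158 sabins.
Required A₂ = 0.161·832/2.85 = 47.001 sabins.
Absorption to add: 47.001 − 31.158 = 15.843 sabins.
Net gain per m²: Δα = 0.73 − 0.03 = 0.70.
Area = ΔA/Δα = 15.843/0.70 = 22.6 m².

22.6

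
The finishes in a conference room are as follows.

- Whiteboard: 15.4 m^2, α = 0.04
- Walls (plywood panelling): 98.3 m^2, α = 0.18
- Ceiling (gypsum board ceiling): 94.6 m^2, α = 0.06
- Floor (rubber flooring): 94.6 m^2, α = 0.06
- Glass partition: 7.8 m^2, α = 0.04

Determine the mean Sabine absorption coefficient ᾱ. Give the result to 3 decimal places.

S = Σ Sᵢ = 15.4 + 98.3 + 94.6 + 94.6 + 7.8 = 310.7 m^2.
Weighted sum Σ Sα = 29.974.
ᾱ = 29.974 / 310.7 = 0.096.

0.096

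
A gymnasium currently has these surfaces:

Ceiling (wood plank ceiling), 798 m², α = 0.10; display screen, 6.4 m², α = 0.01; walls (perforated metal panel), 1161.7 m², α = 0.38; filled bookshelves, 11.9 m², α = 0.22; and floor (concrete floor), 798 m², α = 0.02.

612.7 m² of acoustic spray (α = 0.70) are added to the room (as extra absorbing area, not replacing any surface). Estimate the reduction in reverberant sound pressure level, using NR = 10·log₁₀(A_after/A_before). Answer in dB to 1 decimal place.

Summing Sᵢαᵢ: 79.800 + 0.064 + 441.446 + 2.618 + 15.960 → A_before = 539.888 sabins.
Treatment contributes 612.7·0.70 = 428.890 sabins.
A_after = 539.888 + 428.890 = 968.778 sabins.
NR = 10·log₁₀(968.778/539.888) = 2.5 dB.

2.5 dB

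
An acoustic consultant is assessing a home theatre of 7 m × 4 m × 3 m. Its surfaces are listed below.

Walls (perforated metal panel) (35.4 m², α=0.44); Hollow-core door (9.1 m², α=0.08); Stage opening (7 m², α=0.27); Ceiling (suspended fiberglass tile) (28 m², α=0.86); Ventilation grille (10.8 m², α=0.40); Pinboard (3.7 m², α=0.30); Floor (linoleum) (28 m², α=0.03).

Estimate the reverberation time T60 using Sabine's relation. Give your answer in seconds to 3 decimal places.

Equivalent absorption area: A = 35.4×0.44 + 9.1×0.08 + 7×0.27 + 28×0.86 + 10.8×0.40 + 3.7×0.30 + 28×0.03 = 48.544 m².
Volume V = 7 × 4 × 3 = 84 m³.
T = 0.161 V/A = 0.161·84/48.544 = 0.279 s.

0.279 s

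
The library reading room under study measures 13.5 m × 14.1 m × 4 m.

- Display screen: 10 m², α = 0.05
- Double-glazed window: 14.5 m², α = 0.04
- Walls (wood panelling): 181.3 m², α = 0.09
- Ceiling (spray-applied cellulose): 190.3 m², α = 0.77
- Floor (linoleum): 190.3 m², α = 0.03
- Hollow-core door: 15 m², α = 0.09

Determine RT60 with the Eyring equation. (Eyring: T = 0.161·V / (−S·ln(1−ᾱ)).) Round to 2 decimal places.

0.61 seconds

S = Σ Sᵢ = 601.4 m².
Absorption A = 10·0.05 + 14.5·0.04 + 181.3·0.09 + 190.3·0.77 + 190.3·0.03 + 15·0.09 = 170.987 sabins.
Mean coefficient ᾱ = A/S = 0.2843.
Eyring denominator: −S ln(1−ᾱ) = 201.165.
V = 13.5 × 14.1 × 4 = 761.4 m³.
RT60 = 0.161 × 761.4 / 201.165 = 0.61 s.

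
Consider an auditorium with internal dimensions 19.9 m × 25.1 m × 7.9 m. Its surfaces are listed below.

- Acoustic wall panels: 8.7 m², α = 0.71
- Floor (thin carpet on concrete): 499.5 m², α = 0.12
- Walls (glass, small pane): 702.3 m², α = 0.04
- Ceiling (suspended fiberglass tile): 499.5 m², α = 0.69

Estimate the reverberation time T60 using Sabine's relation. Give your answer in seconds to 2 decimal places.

1.45 s

Summing Sᵢαᵢ: 6.177 + 59.940 + 28.092 + 344.655 → A = 438.864 sabins.
Room volume: 3945.971 m³.
Sabine: RT60 = 0.161 × 3945.971 / 438.864 = 1.45 s.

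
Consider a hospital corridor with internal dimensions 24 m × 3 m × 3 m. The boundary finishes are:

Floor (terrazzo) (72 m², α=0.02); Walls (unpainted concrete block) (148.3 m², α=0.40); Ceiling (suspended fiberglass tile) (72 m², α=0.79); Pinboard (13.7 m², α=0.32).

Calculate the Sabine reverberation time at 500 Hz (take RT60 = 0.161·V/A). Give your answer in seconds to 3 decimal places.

A = Σ Sᵢαᵢ = 72×0.02 + 148.3×0.40 + 72×0.79 + 13.7×0.32 = 122.024 sabins.
Room volume: 216 m³.
Sabine: RT60 = 0.161 × 216 / 122.024 = 0.285 s.

0.285 seconds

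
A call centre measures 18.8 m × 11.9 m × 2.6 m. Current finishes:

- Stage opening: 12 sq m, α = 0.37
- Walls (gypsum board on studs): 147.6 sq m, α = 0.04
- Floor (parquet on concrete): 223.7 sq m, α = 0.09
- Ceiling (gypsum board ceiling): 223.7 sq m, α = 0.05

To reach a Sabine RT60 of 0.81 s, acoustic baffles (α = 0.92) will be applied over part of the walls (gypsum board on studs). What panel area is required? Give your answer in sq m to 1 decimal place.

84.0

Total absorption A₁ = 12·0.37 + 147.6·0.04 + 223.7·0.09 + 223.7·0.05
  = 4.440 + 5.904 + 20.133 + 11.185 = 41.662 sq m sabins.
V = 581.672 m³. Target absorption A₂ = 0.161 × 581.672 / 0.81 = 115.616 sabins.
ΔA needed = 115.616 − 41.662 = 73.954 sabins.
Each sq m of panel replacing the walls (gypsum board on studs) adds (0.92 − 0.04) = 0.88 sabins.
Area = ΔA/Δα = 73.954/0.88 = 84.0 sq m.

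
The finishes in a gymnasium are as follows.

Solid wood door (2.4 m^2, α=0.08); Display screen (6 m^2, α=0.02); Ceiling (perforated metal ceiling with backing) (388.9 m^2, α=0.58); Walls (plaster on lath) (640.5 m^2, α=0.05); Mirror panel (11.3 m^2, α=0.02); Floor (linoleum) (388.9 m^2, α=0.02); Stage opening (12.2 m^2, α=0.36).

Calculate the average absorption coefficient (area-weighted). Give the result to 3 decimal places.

0.186

S = Σ Sᵢ = 2.4 + 6 + 388.9 + 640.5 + 11.3 + 388.9 + 12.2 = 1450.2 m^2.
Weighted sum Σ Sα = 270.295.
ᾱ = 270.295 / 1450.2 = 0.186.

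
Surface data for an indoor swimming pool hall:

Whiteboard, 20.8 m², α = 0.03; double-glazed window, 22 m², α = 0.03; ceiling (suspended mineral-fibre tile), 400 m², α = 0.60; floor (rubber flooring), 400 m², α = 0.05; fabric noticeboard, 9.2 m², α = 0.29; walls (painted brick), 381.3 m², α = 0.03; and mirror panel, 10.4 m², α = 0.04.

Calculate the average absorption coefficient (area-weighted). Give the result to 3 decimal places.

0.222

Total surface area S = 1243.7 m².
A = 20.8×0.03 + 22×0.03 + 400×0.60 + 400×0.05 + 9.2×0.29 + 381.3×0.03 + 10.4×0.04 = 275.807 sabins.
ᾱ = 275.807 / 1243.7 = 0.222.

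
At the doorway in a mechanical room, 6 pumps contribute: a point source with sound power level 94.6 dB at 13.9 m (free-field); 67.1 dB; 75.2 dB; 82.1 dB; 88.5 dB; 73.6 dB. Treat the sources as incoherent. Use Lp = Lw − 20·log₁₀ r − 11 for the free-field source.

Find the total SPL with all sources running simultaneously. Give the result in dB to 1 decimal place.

89.7 dB

Source at 13.9 m: Lp = 94.6 − 20·log₁₀(13.9) − 11 = 60.7 dB.
Sum in the linear (power) domain: Σ 10^(Lᵢ/10) = 10^(60.7/10) + 10^(67.1/10) + 10^(75.2/10) + 10^(82.1/10) + 10^(88.5/10) + 10^(73.6/10) = 9.325e+08.
Back to dB: 10·log₁₀ Σ = 89.7 dB.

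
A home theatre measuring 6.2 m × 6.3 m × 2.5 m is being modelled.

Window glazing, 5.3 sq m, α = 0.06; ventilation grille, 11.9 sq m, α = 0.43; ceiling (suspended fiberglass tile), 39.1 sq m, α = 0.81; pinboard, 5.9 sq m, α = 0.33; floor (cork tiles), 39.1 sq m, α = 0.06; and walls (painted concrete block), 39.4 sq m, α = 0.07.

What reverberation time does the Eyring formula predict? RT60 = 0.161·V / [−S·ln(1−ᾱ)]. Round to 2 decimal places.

S = Σ Sᵢ = 140.7 sq m.
Absorption A = 5.3×0.06 + 11.9×0.43 + 39.1×0.81 + 5.9×0.33 + 39.1×0.06 + 39.4×0.07 = 44.157 sabins.
Mean coefficient ᾱ = A/S = 0.3138.
Eyring denominator: −S ln(1−ᾱ) = 52.986.
V = 6.2 × 6.3 × 2.5 = 97.65 m³.
RT60 = 0.161 × 97.65 / 52.986 = 0.30 s.

0.30 sec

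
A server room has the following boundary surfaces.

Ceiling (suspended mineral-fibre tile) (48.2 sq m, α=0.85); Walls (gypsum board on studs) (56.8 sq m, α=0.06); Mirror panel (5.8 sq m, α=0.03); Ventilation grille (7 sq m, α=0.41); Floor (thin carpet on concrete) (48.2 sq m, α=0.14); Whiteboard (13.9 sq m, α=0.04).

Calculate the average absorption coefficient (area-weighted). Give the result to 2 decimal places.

S = Σ Sᵢ = 48.2 + 56.8 + 5.8 + 7 + 48.2 + 13.9 = 179.9 sq m.
Weighted sum Σ Sα = 54.726.
ᾱ = A/S = 0.30.

0.30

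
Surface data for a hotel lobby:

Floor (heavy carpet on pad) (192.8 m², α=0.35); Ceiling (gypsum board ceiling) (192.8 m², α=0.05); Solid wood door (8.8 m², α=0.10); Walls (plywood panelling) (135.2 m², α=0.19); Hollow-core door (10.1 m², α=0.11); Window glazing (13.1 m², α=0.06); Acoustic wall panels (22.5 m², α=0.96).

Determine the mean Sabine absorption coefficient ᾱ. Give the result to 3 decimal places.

S = Σ Sᵢ = 192.8 + 192.8 + 8.8 + 135.2 + 10.1 + 13.1 + 22.5 = 575.3 m².
A = 192.8·0.35 + 192.8·0.05 + 8.8·0.10 + 135.2·0.19 + 10.1·0.11 + 13.1·0.06 + 22.5·0.96 = 127.185 sabins.
ᾱ = 127.185 / 575.3 = 0.221.

0.221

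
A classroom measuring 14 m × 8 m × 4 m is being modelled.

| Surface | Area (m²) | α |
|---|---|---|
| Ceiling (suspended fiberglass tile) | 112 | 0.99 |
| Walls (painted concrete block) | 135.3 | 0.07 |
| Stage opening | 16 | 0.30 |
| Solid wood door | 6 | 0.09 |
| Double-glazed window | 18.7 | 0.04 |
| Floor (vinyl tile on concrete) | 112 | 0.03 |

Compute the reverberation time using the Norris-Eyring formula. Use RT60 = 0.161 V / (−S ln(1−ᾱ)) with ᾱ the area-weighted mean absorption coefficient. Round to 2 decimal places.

Total surface area S = 112 + 135.3 + 16 + 6 + 18.7 + 112 = 400.0 m².
Absorption A = 112·0.99 + 135.3·0.07 + 16·0.30 + 6·0.09 + 18.7·0.04 + 112·0.03 = 129.799 sabins.
Mean coefficient ᾱ = A/S = 0.3245.
Eyring denominator: −S ln(1−ᾱ) = 156.921.
V = 14 × 8 × 4 = 448 m³.
RT60 = 0.161 × 448 / 156.921 = 0.46 s.

0.46 s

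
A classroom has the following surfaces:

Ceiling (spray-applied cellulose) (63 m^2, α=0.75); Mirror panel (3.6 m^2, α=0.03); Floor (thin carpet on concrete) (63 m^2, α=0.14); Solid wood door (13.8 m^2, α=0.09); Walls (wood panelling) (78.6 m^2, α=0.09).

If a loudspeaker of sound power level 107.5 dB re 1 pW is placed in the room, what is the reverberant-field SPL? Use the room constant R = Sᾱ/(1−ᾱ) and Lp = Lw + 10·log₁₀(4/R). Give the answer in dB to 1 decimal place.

93.9 dB

Σ(Sᵢαᵢ) = 63×0.75 + 3.6×0.03 + 63×0.14 + 13.8×0.09 + 78.6×0.09 = 64.494; total area S = 222.0 m^2.
ᾱ = 64.494/222.0 = 0.2905; R = Sᾱ/(1−ᾱ) = 64.494/(1−0.2905) = 90.901 m^2.
Lp = 107.5 + 10·log₁₀(4/90.901) = 107.5 + (-13.57) = 93.9 dB.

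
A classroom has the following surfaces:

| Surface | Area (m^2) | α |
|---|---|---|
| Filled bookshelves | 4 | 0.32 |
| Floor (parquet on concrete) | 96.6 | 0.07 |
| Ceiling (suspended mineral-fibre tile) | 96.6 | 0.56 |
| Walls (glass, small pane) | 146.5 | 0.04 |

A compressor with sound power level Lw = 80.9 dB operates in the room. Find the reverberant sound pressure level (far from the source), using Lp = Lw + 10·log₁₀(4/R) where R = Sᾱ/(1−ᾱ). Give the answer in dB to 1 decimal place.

67.6 dB

Σ(Sᵢαᵢ) = 4·0.32 + 96.6·0.07 + 96.6·0.56 + 146.5·0.04 = 67.998; total area S = 343.7 m^2.
ᾱ = 0.1978, so room constant R = A/(1−ᾱ) = 84.764 m^2.
Lp = 80.9 + 10·log₁₀(4/84.764) = 80.9 + (-13.26) = 67.6 dB.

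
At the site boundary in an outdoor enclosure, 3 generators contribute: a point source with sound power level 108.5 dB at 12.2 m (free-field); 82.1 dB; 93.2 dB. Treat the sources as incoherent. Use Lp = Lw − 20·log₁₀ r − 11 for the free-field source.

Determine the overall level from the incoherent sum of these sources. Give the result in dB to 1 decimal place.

Source at 12.2 m: Lp = 108.5 − 20·log₁₀(12.2) − 11 = 75.8 dB.
Σ 10^(Lᵢ/10) = 2.289e+09.
L_total = 10·log₁₀(2.289e+09) = 93.6 dB.

93.6 dB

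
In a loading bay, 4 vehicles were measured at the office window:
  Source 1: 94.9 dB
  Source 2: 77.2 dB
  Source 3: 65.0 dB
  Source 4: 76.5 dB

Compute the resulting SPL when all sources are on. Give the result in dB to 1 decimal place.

Σ 10^(Lᵢ/10) = 3.191e+09.
Combined level = 10 log₁₀(3.191e+09) = 95.0 dB.

95.0 dB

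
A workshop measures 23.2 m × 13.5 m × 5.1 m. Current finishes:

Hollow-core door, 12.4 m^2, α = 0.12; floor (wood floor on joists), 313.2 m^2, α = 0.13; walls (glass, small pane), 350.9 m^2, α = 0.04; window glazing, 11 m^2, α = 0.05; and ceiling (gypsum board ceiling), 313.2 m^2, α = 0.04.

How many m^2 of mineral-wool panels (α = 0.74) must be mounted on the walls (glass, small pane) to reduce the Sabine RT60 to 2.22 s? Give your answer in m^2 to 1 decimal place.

Equivalent absorption area: A₁ = 12.4×0.12 + 313.2×0.13 + 350.9×0.04 + 11×0.05 + 313.2×0.04 = 69.318 m^2.
Required A₂ = 0.161·1597.32/2.22 = 115.842 sabins.
ΔA needed = 115.842 − 69.318 = 46.524 sabins.
Each m^2 of panel replacing the walls (glass, small pane) adds (0.74 − 0.04) = 0.70 sabins.
Panel area = 46.524 / 0.70 = 66.5 m^2.

66.5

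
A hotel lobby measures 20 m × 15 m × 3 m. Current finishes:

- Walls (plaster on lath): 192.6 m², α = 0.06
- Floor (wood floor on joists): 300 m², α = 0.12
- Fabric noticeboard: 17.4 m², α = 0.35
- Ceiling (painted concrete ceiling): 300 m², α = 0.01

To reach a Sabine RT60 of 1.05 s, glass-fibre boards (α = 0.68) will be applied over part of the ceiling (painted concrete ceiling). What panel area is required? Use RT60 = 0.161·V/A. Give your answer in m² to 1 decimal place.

A₁ = Σ Sᵢαᵢ = 192.6·0.06 + 300·0.12 + 17.4·0.35 + 300·0.01 = 56.646 sabins.
V = 900 m³. Target absorption A₂ = 0.161 × 900 / 1.05 = 138.000 sabins.
ΔA needed = 138.000 − 56.646 = 81.354 sabins.
Each m² of panel replacing the ceiling (painted concrete ceiling) adds (0.68 − 0.01) = 0.67 sabins.
Area = ΔA/Δα = 81.354/0.67 = 121.4 m².

121.4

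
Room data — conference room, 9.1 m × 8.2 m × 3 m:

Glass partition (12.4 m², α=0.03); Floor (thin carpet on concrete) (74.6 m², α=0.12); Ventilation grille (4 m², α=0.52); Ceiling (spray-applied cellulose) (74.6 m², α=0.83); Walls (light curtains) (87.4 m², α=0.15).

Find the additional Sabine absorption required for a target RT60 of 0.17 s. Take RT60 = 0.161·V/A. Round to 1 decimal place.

125.6 sabins

Equivalent absorption area: A₁ = 12.4×0.03 + 74.6×0.12 + 4×0.52 + 74.6×0.83 + 87.4×0.15 = 86.432 m².
For T = 0.17 s, need A₂ = 0.161·V/T = 0.161·223.86/0.17 = 212.009 sabins.
ΔA = A₂ − A₁ = 212.009 − 86.432 = 125.6 sabins.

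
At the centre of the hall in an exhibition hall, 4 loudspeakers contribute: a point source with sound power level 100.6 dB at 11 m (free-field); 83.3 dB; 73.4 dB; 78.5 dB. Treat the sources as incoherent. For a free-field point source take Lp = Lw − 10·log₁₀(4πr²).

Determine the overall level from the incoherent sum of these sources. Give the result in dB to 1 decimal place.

Source at 11 m: Lp = 100.6 − 10·log₁₀(4π·11²) = 100.6 − 10·log₁₀(1520.531) = 68.8 dB.
Σ 10^(Lᵢ/10) = 3.141e+08.
Combined level = 10 log₁₀(3.141e+08) = 85.0 dB.

85.0 dB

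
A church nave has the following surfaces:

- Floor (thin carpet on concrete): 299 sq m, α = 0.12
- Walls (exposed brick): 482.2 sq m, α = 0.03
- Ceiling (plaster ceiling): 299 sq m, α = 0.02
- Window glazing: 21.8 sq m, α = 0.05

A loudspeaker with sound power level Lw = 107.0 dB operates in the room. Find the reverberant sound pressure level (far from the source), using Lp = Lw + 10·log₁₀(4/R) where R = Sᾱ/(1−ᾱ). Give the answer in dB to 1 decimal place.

A = 57.416 sabins; S = 1102.0 sq m.
ᾱ = 0.0521, so room constant R = A/(1−ᾱ) = 60.572 sq m.
Lp = 107.0 + 10·log₁₀(4/60.572) = 107.0 + (-11.80) = 95.2 dB.

95.2 dB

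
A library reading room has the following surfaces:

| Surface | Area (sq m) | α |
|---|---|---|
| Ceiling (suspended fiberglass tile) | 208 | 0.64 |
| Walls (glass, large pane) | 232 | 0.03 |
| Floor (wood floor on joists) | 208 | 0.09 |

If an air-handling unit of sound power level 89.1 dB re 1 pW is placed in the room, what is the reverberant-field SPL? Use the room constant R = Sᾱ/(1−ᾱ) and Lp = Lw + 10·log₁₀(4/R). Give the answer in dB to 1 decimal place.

A = 158.800 sabins; S = 648.0 sq m.
ᾱ = 158.800/648.0 = 0.2451; R = Sᾱ/(1−ᾱ) = 158.800/(1−0.2451) = 210.359 sq m.
Lp = 89.1 + 10·log₁₀(4/210.359) = 89.1 + (-17.21) = 71.9 dB.

71.9 dB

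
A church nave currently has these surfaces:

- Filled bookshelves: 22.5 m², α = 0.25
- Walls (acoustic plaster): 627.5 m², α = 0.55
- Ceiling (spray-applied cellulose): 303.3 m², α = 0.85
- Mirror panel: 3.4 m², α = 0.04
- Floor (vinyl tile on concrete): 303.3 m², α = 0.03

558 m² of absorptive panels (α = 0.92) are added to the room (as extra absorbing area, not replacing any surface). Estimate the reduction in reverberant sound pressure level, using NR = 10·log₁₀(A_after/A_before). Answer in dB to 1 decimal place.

Equivalent absorption area: A_before = 22.5×0.25 + 627.5×0.55 + 303.3×0.85 + 3.4×0.04 + 303.3×0.03 = 617.790 m².
Treatment contributes 558·0.92 = 513.360 sabins.
A_after = 617.790 + 513.360 = 1131.150 sabins.
NR = 10·log₁₀(1131.150/617.790) = 2.6 dB.

2.6 dB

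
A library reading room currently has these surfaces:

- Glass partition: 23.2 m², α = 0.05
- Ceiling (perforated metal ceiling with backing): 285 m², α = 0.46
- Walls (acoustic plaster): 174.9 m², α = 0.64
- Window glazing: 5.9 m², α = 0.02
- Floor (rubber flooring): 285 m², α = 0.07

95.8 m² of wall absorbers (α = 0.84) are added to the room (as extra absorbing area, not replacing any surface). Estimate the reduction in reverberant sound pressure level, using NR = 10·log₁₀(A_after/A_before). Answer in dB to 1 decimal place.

1.2 dB

Total absorption A_before = 23.2·0.05 + 285·0.46 + 174.9·0.64 + 5.9·0.02 + 285·0.07
  = 1.160 + 131.100 + 111.936 + 0.118 + 19.950 = 264.264 m² sabins.
Treatment contributes 95.8·0.84 = 80.472 sabins.
New total A_after = 344.736 sabins.
NR = 10·log₁₀(344.736/264.264) = 1.2 dB.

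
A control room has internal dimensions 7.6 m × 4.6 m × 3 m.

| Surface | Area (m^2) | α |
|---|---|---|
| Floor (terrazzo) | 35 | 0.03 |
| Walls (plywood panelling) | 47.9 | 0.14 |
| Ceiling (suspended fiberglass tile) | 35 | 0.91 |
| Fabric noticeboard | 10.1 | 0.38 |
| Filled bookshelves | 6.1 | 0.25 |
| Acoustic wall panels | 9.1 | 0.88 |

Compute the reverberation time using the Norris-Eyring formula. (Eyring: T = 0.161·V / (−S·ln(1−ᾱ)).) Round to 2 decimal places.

0.26 seconds

S = Σ Sᵢ = 143.2 m^2.
Σ(Sᵢαᵢ) = 35·0.03 + 47.9·0.14 + 35·0.91 + 10.1·0.38 + 6.1·0.25 + 9.1·0.88 = 52.977.
ᾱ = 52.977 / 143.2 = 0.3700.
−S·ln(1−ᾱ) = −143.2 × ln(1 − 0.3700) = 66.163.
V = 7.6 × 4.6 × 3 = 104.88 m³.
RT60 = 0.161 × 104.88 / 66.163 = 0.26 s.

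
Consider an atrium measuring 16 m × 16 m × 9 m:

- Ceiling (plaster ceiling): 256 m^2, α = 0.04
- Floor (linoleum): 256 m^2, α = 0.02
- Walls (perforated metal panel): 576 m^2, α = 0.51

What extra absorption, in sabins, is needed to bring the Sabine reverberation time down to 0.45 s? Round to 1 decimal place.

A₁ = Σ Sᵢαᵢ = 256×0.04 + 256×0.02 + 576×0.51 = 309.120 sabins.
V = 2304 m³. Required absorption A₂ = 0.161 × 2304 / 0.45 = 824.320 sabins.
Shortfall: 824.320 − 309.120 = 515.2 sabins.

515.2 sabins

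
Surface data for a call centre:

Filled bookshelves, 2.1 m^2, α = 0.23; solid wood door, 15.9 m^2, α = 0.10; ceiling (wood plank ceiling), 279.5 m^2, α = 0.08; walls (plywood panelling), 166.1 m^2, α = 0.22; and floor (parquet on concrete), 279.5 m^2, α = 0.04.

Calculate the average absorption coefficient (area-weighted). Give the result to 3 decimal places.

S = Σ Sᵢ = 2.1 + 15.9 + 279.5 + 166.1 + 279.5 = 743.1 m^2.
Weighted sum Σ Sα = 72.155.
ᾱ = 72.155 / 743.1 = 0.097.

0.097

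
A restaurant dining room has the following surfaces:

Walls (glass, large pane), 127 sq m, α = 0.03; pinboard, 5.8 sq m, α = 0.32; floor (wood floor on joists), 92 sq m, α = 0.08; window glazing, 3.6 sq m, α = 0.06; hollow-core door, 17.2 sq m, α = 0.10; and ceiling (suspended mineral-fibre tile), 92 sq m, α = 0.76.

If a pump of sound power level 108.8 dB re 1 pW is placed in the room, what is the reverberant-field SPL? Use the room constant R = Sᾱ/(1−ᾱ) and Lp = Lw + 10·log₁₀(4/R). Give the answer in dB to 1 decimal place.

94.3 dB

Σ(Sᵢαᵢ) = 127·0.03 + 5.8·0.32 + 92·0.08 + 3.6·0.06 + 17.2·0.10 + 92·0.76 = 84.882; total area S = 337.6 sq m.
ᾱ = 0.2514, so room constant R = A/(1−ᾱ) = 113.388 sq m.
Lp = 108.8 + 10·log₁₀(4/113.388) = 108.8 + (-14.53) = 94.3 dB.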